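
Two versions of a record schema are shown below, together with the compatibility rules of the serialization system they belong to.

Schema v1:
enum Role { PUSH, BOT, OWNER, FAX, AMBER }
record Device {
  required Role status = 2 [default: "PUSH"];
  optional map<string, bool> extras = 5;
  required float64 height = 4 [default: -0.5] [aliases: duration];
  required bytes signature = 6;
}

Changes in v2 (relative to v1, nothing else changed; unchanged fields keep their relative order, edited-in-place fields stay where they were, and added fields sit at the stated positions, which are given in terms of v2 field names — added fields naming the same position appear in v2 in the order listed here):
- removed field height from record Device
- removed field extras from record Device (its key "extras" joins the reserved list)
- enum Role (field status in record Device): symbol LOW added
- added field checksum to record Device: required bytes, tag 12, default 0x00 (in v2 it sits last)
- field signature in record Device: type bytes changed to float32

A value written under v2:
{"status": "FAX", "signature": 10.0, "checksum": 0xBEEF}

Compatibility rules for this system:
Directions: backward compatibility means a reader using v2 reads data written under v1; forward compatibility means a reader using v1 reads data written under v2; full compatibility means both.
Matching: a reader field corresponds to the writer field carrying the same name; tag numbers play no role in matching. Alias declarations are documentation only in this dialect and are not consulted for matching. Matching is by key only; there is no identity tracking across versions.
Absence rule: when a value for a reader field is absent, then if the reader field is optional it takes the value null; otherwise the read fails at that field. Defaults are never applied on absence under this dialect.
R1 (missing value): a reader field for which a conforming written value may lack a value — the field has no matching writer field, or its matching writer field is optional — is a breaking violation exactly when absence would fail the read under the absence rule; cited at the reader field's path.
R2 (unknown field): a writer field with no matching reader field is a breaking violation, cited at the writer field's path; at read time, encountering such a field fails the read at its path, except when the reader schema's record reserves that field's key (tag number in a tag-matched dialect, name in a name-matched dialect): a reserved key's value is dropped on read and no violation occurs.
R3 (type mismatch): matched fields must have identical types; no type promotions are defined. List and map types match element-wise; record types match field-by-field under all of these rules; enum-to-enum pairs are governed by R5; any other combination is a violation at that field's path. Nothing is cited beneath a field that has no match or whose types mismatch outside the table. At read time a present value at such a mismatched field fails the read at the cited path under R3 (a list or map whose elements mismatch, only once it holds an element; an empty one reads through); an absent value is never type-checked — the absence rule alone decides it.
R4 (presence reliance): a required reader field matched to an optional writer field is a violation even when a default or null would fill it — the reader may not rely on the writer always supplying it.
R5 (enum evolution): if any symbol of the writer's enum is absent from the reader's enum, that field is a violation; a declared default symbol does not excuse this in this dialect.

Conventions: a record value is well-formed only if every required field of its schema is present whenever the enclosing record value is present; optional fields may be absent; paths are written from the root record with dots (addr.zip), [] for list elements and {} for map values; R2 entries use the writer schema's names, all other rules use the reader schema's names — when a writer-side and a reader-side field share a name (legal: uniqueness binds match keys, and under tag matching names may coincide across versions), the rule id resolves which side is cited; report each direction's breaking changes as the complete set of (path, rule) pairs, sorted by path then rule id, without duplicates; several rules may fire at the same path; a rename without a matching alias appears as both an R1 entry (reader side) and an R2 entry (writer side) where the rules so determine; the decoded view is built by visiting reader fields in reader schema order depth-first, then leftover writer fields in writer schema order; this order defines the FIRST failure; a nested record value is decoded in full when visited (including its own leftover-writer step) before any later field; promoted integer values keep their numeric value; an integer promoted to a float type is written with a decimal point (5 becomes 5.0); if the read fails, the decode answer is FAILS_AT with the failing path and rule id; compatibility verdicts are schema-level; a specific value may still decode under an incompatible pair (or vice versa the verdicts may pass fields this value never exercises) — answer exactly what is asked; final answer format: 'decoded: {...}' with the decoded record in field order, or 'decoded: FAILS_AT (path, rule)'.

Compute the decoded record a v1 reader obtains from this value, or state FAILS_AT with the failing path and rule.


decoded: FAILS_AT (height, R1)

arrows below run writer -> reader for Device
migrating the Device value to v1:
  status := "FAX"
  extras := null (not supplied -> null)
  read fails at height under R1 (no fill)
  => FAILS_AT (height, R1)
ruling out the remaining Device differences:
  removed field extras from record Device (its key "extras" joins the reserved list) -> triggers nothing under the printed rules; the Device answer is the same either way
  enum Role (field status in record Device): symbol LOW added -> schema-level compatibility only; this Device value's decode is unchanged
  added field checksum to record Device: required bytes, tag 12, default 0x00 (in v2 it sits last) -> schema-level compatibility only; this Device value's decode is unchanged
  field signature in record Device: type bytes changed to float32 -> schema-level compatibility only; this Device value's decode is unchanged


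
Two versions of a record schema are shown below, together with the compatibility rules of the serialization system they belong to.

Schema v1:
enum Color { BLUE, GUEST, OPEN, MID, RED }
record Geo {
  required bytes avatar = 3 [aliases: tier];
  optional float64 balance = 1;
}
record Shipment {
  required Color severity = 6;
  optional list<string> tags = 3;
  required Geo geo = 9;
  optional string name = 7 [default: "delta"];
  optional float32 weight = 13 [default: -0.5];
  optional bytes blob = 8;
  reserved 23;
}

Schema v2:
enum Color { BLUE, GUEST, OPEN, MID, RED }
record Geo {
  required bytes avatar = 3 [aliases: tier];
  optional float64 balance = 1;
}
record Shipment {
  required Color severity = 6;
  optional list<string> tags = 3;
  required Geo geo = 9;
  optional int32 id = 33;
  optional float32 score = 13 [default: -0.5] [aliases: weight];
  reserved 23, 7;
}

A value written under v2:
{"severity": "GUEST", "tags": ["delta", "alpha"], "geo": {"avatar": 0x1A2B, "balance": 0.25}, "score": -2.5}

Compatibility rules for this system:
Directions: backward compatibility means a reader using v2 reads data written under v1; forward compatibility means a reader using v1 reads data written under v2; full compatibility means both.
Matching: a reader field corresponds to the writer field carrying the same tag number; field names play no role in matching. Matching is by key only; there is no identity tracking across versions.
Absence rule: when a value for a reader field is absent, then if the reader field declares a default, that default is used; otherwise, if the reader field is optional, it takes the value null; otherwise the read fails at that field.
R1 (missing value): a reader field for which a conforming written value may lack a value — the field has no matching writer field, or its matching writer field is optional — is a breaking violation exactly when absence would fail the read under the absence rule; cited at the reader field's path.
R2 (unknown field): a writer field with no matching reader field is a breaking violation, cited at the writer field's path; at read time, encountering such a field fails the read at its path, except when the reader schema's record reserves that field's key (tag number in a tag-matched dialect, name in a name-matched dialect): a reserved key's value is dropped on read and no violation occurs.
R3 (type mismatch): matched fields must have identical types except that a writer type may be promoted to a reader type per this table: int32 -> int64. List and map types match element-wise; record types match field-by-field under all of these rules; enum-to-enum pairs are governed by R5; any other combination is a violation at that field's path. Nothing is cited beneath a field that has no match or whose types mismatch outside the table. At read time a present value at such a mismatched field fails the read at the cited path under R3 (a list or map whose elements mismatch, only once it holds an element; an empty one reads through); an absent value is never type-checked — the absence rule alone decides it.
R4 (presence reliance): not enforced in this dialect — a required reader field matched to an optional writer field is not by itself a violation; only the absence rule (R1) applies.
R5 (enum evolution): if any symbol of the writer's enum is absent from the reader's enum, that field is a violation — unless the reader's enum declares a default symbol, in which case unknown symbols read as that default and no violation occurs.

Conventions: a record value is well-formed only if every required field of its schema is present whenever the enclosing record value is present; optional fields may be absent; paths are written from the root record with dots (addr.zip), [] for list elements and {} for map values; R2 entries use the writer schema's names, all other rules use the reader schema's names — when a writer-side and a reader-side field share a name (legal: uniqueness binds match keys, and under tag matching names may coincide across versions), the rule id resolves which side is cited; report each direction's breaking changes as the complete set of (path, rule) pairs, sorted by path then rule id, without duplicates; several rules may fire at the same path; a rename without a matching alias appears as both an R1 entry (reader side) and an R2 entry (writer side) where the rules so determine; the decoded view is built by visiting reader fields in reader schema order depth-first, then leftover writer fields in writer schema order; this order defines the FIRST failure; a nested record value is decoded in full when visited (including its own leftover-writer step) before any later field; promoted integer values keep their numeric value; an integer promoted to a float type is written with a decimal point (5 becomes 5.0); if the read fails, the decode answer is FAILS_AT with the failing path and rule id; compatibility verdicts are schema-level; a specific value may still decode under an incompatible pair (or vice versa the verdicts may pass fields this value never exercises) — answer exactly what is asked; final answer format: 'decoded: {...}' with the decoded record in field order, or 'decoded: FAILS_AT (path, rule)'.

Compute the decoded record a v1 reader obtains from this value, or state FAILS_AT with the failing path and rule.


each type pair in Shipment: writer, then reader
decode walk for Shipment under reader schema v1:
  severity := "GUEST"
  tags := ["delta", "alpha"]
  geo.avatar := 0x1A2B
  geo.balance := 0.25
  name := "delta" (no value, default fills)
  weight := -2.5 (from writer score)
  blob := null (not supplied -> null)
  => decoded: {"severity": "GUEST", "tags": ["delta", "alpha"], "geo": {"avatar": 0x1A2B, "balance": 0.25}, "name": "delta", "weight": -2.5, "blob": null}
the rest of the Shipment diff is inert for this question:
  added field id to record Shipment: optional int32, tag 33 (in v2 it sits immediately before score) -> shifts the Shipment verdicts, not this decode
  removed field name from record Shipment (its key 7 joins the reserved list) -> inert under this dialect — no rule fires on Shipment and the result does not move
  removed field blob from record Shipment -> shifts the Shipment verdicts, not this decode
  renamed field weight to score in record Shipment (alias weight declared on the renamed field) -> inert under this dialect — no rule fires on Shipment and the result does not move

decoded: {"severity": "GUEST", "tags": ["delta", "alpha"], "geo": {"avatar": 0x1A2B, "balance": 0.25}, "name": "delta", "weight": -2.5, "blob": null}


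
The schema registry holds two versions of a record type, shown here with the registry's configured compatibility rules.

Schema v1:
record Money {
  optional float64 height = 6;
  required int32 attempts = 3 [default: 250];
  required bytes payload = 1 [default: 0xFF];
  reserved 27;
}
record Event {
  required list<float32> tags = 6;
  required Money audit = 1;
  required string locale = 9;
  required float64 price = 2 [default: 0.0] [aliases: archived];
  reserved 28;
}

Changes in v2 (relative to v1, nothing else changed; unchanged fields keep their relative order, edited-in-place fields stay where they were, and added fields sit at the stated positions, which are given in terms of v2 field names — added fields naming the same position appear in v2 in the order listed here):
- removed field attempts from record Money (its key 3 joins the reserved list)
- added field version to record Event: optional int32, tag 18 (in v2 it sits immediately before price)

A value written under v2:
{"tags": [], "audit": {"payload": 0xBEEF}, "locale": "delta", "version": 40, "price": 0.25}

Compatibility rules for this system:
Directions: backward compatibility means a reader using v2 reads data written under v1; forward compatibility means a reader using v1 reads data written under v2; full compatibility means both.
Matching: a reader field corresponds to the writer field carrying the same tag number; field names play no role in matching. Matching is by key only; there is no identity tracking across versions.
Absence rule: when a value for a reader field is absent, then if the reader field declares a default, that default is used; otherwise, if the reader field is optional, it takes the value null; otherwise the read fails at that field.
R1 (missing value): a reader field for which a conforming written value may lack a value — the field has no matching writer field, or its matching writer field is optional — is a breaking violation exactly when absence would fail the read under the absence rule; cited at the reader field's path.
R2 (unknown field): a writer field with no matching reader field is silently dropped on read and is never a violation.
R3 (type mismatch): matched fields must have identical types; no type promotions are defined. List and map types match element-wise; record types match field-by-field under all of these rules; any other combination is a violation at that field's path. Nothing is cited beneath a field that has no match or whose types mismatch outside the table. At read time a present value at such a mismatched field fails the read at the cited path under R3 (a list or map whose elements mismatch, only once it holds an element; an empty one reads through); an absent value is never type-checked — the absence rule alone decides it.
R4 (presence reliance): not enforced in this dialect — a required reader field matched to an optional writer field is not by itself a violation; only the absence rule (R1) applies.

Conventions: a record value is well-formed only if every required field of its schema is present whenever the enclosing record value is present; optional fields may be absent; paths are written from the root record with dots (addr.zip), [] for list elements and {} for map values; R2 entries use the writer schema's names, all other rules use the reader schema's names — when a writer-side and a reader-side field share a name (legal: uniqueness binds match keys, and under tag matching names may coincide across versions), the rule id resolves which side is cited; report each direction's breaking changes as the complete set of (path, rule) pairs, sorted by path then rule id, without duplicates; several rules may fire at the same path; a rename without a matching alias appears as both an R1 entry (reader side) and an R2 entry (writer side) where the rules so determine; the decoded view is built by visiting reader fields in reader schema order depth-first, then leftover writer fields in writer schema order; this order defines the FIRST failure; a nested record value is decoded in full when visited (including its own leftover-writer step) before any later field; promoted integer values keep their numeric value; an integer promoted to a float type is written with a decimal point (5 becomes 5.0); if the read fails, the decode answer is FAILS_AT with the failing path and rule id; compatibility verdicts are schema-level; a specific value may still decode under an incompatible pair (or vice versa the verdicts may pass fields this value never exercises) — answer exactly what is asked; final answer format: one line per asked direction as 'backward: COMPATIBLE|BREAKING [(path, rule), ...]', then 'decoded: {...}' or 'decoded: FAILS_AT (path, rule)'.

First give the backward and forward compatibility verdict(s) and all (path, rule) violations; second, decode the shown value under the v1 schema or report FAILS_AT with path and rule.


backward: COMPATIBLE []; forward: COMPATIBLE []; decoded: {"tags": [], "audit": {"height": null, "attempts": 250, "payload": 0xBEEF}, "locale": "delta", "price": 0.25}

in Event below, arrows point writer -> reader
checking backward for Event: reader v2 against writer v1:
  writer required, list<float32> -> list<float32>: reader tags maps from writer tags
  writer required, Money -> Money: reader audit maps from writer audit
  writer required, string -> string: reader locale maps from writer locale
  version: no writer-side match
  writer required, float64 -> float64: reader price maps from writer price
  writer optional, float64 -> float64: reader audit.height maps from writer audit.height
  writer required, bytes -> bytes: reader audit.payload maps from writer audit.payload
  audit.attempts (writer side), unknown to reader
  => no violations; backward on Event: COMPATIBLE
checking forward for Event: reader v1 against writer v2:
  writer required, list<float32> -> list<float32>: reader tags maps from writer tags
  writer required, Money -> Money: reader audit maps from writer audit
  writer required, string -> string: reader locale maps from writer locale
  writer required, float64 -> float64: reader price maps from writer price
  version (writer side), unknown to reader
  writer optional, float64 -> float64: reader audit.height maps from writer audit.height
  audit.attempts: no writer-side match
  writer required, bytes -> bytes: reader audit.payload maps from writer audit.payload
  => no violations; forward on Event: COMPATIBLE
decoding the Event value with the v1 reader:
  tags := []
  audit.height := null (absent, optional -> null)
  audit.attempts := 250 (absent -> default)
  audit.payload := 0xBEEF
  locale := "delta"
  price := 0.25
  writer version: unknown -> dropped
  => decoded: {"tags": [], "audit": {"height": null, "attempts": 250, "payload": 0xBEEF}, "locale": "delta", "price": 0.25}


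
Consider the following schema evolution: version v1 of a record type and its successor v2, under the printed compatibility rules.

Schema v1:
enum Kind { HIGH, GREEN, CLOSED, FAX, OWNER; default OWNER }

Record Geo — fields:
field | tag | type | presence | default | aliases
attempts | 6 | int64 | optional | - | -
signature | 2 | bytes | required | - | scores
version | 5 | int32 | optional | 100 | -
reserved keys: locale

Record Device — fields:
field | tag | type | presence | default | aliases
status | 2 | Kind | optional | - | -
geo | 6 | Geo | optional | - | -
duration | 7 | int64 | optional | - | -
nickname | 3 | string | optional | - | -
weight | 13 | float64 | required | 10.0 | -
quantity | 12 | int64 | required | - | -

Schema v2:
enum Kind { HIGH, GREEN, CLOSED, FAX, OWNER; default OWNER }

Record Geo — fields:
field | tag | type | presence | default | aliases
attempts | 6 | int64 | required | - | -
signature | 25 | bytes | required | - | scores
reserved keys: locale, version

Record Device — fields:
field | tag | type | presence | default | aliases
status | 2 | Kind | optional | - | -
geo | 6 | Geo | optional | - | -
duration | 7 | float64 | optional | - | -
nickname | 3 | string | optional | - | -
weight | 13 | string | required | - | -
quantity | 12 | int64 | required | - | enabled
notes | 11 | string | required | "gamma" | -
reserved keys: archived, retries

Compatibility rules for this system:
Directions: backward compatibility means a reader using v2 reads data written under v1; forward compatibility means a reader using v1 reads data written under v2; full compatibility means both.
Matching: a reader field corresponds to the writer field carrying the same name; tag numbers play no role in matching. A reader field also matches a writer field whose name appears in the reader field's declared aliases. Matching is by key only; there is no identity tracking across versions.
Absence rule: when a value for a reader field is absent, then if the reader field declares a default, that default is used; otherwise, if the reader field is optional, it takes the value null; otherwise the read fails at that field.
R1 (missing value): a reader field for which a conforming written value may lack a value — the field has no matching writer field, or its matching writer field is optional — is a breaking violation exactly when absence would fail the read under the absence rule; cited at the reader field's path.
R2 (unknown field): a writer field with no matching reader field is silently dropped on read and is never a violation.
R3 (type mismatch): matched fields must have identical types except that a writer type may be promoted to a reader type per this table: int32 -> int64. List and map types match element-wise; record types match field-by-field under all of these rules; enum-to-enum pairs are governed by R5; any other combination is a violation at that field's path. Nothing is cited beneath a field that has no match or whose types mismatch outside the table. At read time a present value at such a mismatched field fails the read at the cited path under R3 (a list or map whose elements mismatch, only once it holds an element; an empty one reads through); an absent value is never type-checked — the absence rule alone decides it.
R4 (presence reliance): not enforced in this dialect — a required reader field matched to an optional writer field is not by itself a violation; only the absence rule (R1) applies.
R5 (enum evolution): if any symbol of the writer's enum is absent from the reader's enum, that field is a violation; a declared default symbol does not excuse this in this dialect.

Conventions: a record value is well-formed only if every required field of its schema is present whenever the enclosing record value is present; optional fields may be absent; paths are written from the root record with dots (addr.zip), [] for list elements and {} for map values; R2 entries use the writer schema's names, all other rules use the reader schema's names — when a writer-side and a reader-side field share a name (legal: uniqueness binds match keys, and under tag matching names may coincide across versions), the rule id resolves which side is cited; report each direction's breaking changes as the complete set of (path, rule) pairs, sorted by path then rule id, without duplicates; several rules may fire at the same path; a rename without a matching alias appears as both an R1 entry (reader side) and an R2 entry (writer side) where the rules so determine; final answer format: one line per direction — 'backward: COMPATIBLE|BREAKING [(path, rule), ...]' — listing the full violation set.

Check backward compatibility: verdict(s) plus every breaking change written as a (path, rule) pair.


backward: BREAKING [(duration, R3), (geo.attempts, R1), (weight, R3)]

arrows below run writer -> reader for Device
backward on Device — v2 reading data written by v1:
  Kind -> Kind, writer optional: status aligns to status
  Geo -> Geo, writer optional: geo aligns to geo
  int64 -> float64, writer optional: duration aligns to duration
  string -> string, writer optional: nickname aligns to nickname
  float64 -> string, writer required: weight aligns to weight
  int64 -> int64, writer required: quantity aligns to quantity
  notes has no writer counterpart
  int64 -> int64, writer optional: geo.attempts aligns to geo.attempts
  bytes -> bytes, writer required: geo.signature aligns to geo.signature
  writer geo.version: unknown to reader
  R3 fires at duration
  R1 fires at geo.attempts
  R3 fires at weight
  => 3 violation(s): backward is BREAKING for Device
checking off the Device differences that do not matter here:
  field signature in record Geo: tag 2 changed to 25 -> inert for the asked Device verdict: nothing fires
  removed field version from record Geo (its key "version" joins the reserved list) -> inert for the asked Device verdict: nothing fires
  added field notes to record Device: required string, tag 11, default "gamma" (in v2 it sits last) -> inert for the asked Device verdict: nothing fires


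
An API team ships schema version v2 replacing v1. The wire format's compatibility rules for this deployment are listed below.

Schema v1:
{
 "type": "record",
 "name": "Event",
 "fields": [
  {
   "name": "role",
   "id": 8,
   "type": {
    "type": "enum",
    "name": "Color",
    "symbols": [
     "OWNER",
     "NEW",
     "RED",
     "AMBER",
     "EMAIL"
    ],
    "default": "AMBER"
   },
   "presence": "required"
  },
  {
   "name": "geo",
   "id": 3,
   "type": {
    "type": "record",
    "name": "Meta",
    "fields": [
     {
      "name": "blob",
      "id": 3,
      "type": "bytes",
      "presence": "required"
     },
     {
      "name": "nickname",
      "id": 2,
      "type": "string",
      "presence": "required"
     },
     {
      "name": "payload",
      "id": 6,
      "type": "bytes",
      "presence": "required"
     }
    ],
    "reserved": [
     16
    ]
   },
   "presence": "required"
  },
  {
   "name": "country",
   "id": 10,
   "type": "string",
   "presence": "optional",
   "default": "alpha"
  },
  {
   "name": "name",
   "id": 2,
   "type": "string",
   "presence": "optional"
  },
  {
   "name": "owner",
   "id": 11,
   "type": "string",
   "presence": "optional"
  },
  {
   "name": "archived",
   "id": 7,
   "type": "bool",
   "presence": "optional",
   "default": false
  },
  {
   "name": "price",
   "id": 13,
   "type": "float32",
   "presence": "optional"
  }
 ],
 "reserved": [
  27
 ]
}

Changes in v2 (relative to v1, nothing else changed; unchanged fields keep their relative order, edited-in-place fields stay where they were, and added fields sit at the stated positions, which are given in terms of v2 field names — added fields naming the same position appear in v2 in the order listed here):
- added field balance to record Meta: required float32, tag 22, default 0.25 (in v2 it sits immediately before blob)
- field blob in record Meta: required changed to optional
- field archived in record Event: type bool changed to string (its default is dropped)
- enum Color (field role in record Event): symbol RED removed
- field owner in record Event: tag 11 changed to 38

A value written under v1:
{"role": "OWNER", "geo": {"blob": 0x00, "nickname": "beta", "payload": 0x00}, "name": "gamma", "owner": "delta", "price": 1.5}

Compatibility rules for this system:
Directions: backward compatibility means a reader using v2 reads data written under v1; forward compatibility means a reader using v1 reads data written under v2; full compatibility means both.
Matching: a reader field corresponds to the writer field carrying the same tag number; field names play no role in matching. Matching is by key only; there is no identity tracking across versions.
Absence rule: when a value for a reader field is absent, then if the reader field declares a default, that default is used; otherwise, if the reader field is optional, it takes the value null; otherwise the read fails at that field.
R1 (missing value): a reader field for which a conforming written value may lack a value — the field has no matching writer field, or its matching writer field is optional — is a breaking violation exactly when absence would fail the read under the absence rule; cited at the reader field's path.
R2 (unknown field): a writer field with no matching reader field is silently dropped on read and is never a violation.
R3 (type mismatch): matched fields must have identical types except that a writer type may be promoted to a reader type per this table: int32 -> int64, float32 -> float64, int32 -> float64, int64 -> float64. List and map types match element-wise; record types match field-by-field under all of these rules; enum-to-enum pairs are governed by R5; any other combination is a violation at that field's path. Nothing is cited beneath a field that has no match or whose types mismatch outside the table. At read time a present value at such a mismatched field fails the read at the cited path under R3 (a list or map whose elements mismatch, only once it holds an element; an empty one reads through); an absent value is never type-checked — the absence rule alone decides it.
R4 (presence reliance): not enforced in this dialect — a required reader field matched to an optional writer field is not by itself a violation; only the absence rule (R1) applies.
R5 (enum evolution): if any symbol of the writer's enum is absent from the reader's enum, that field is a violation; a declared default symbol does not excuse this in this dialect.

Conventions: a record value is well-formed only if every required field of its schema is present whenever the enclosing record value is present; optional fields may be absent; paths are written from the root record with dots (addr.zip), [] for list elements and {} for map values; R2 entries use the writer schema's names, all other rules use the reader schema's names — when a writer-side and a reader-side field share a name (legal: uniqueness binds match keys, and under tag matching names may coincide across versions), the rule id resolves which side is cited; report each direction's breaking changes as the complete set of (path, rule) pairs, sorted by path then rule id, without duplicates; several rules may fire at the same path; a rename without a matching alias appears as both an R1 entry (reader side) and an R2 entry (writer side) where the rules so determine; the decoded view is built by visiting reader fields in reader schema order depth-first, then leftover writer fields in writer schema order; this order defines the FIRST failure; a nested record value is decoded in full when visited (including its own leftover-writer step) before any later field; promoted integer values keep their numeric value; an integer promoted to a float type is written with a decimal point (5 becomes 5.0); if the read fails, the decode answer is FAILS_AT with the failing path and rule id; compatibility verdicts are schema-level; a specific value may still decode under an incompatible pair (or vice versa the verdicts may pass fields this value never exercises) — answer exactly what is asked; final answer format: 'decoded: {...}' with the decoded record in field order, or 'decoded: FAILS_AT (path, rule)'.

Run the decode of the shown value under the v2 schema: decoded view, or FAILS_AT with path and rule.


in Event below, arrows point writer -> reader
decoding the Event value with the v2 reader:
  role := "OWNER"
  geo.balance := 0.25 (absent -> default)
  geo.blob := 0x00
  geo.nickname := "beta"
  geo.payload := 0x00
  country := "alpha" (absent -> default)
  name := "gamma"
  owner := null (absent, optional -> null)
  archived := null (absent, optional -> null)
  price := 1.5
  writer owner: unknown -> dropped
  => decoded: {"role": "OWNER", "geo": {"balance": 0.25, "blob": 0x00, "nickname": "beta", "payload": 0x00}, "country": "alpha", "name": "gamma", "owner": null, "archived": null, "price": 1.5}
ruling out the remaining Event differences:
  field blob in record Meta: required changed to optional -> matters for Event compatibility verdicts, not for this value's decode
  enum Color (field role in record Event): symbol RED removed -> matters for Event compatibility verdicts, not for this value's decode

decoded: {"role": "OWNER", "geo": {"balance": 0.25, "blob": 0x00, "nickname": "beta", "payload": 0x00}, "country": "alpha", "name": "gamma", "owner": null, "archived": null, "price": 1.5}


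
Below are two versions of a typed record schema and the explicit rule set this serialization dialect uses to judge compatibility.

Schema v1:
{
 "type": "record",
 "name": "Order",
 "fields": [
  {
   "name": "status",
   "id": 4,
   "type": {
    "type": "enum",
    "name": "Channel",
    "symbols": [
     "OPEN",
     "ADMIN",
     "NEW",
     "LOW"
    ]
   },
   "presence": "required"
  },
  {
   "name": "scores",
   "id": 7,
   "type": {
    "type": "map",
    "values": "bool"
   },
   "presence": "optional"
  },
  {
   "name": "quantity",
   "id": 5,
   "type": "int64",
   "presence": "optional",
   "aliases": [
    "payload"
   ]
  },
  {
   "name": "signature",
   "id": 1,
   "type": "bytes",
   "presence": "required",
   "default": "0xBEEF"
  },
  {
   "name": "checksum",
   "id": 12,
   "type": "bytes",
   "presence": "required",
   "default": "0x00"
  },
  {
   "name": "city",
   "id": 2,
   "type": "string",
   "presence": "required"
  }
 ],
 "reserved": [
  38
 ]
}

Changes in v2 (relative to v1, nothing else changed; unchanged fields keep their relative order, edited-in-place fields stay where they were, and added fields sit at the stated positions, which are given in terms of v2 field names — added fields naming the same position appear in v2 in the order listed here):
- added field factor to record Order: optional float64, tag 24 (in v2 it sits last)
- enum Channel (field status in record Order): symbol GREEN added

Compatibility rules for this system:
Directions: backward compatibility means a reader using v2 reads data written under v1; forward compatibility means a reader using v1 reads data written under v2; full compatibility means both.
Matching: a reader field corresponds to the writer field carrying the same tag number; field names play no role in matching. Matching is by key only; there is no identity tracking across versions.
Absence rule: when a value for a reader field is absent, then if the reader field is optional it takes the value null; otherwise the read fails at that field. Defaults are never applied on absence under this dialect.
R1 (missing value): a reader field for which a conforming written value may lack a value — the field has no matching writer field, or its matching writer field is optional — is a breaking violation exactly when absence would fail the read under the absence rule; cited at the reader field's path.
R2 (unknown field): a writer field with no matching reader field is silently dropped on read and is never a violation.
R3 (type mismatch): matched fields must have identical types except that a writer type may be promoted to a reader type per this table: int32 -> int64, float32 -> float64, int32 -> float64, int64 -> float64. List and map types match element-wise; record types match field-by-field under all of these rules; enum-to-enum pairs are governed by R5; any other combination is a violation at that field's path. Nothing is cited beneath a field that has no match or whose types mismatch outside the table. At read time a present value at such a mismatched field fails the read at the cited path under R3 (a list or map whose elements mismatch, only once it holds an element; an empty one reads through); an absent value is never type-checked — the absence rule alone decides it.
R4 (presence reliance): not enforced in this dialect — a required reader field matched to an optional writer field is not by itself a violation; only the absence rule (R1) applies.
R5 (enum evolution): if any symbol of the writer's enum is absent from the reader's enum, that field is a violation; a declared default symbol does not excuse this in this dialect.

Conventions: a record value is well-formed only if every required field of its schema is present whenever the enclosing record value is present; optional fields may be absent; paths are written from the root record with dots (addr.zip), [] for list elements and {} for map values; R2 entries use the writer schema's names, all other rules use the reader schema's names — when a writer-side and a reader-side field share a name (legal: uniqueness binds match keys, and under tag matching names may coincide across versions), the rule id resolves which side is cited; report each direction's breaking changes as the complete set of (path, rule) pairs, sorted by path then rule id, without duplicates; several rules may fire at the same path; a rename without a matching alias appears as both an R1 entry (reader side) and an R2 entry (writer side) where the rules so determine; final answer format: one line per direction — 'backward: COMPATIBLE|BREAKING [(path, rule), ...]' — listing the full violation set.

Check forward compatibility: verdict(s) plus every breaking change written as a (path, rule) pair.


the writer's type comes first in each Order pair
forward for Order (reader v1, writer v2):
  status <- status (Channel -> Channel, writer required)
  scores <- scores (map<string, bool> -> map<string, bool>, writer optional)
  quantity <- quantity (int64 -> int64, writer optional)
  signature <- signature (bytes -> bytes, writer required)
  checksum <- checksum (bytes -> bytes, writer required)
  city <- city (string -> string, writer required)
  leftover writer field: factor
  violation R5 at status
  => forward: BREAKING (1)
the rest of the Order diff is inert for this question:
  added field factor to record Order: optional float64, tag 24 (in v2 it sits last) -> inert for the asked Order verdict: nothing fires

forward: BREAKING [(status, R5)]


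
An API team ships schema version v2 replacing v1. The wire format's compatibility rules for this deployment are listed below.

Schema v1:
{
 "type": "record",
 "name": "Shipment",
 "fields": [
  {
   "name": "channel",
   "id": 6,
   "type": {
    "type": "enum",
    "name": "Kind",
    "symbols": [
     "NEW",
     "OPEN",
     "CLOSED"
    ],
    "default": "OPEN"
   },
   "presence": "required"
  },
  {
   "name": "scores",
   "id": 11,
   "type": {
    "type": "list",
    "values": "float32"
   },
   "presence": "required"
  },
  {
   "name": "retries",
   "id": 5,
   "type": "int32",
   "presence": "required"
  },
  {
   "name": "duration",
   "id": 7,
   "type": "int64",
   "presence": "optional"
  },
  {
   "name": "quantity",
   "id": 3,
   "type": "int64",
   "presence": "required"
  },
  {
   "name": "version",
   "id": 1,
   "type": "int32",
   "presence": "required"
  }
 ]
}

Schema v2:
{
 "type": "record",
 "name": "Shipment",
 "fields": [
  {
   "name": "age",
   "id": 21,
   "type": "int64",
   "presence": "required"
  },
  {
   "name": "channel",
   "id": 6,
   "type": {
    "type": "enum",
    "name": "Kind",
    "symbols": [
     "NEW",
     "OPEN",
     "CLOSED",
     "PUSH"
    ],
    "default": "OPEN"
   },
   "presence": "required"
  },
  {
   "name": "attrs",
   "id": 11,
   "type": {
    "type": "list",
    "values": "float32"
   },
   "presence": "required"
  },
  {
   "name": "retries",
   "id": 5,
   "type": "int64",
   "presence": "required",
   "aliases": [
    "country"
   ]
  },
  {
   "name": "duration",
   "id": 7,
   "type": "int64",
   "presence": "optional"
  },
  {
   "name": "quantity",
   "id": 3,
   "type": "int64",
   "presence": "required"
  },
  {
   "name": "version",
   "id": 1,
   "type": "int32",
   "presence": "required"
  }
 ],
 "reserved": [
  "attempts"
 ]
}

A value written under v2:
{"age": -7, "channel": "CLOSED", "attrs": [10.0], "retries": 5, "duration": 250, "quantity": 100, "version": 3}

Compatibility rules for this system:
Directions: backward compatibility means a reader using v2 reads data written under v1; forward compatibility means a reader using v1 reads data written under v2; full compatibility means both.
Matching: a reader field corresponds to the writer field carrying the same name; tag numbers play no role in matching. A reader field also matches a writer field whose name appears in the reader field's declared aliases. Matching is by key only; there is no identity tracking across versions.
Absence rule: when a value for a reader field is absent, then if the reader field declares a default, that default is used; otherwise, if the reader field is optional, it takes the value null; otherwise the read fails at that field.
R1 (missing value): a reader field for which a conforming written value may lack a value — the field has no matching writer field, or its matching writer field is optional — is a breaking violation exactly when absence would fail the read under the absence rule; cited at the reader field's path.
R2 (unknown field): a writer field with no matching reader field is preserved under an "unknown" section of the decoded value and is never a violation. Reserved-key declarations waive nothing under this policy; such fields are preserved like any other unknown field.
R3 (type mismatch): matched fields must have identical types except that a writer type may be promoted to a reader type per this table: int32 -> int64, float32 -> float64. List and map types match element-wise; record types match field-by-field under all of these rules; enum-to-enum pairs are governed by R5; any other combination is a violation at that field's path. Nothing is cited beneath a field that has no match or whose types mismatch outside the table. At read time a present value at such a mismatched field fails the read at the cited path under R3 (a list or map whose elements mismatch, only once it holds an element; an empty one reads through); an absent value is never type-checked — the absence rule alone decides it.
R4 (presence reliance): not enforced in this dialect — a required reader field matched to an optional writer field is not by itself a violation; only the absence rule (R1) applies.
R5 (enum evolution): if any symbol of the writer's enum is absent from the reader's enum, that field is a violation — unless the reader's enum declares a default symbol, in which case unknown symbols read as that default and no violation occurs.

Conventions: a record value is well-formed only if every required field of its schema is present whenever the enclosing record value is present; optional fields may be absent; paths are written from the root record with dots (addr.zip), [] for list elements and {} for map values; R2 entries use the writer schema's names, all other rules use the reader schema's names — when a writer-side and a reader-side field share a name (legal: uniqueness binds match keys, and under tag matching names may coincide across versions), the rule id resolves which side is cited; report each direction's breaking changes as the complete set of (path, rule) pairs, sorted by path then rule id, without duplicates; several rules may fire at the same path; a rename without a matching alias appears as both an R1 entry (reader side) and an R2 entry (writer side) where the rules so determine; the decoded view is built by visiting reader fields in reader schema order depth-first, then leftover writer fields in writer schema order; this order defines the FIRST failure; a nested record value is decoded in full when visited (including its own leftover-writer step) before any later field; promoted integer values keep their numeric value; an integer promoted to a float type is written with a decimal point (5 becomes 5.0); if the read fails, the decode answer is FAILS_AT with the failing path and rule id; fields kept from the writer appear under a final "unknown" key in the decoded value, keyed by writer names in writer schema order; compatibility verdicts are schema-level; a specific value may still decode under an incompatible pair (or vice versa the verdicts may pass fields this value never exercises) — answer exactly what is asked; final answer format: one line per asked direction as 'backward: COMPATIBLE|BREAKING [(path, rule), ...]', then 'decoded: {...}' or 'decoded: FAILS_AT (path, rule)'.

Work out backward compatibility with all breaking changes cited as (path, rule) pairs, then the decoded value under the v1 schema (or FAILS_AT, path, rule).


in Shipment below, arrows point writer -> reader
backward on Shipment — v2 reading data written by v1:
  age has no writer counterpart
  Kind -> Kind, writer required: channel aligns to channel
  attrs has no writer counterpart
  int32 -> int64, writer required: retries aligns to retries
  int64 -> int64, writer optional: duration aligns to duration
  int64 -> int64, writer required: quantity aligns to quantity
  int32 -> int32, writer required: version aligns to version
  writer field scores has no reader counterpart
  breaking: (age, R1)
  breaking: (attrs, R1)
  backward on Shipment therefore BREAKING (2)
decoding the Shipment value with the v1 reader:
  channel := "CLOSED"
  read fails at scores under R1 (no fill)
  => FAILS_AT (scores, R1)
the rest of the Shipment diff is inert for this question:
  field retries in record Shipment: type int32 changed to int64 -> fires only in the forward direction of Shipment, which is not asked here
  enum Kind (field channel in record Shipment): symbol PUSH added -> no rule fires on it in Shipment's dialect; the asked verdict holds

backward: BREAKING [(age, R1), (attrs, R1)]; decoded: FAILS_AT (scores, R1)
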